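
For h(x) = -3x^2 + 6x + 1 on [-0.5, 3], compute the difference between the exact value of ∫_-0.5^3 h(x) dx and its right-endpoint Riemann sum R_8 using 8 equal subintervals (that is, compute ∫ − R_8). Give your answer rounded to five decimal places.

1.48340

Exact integral: ∫_-0.5^3 h(x) dx = 2.625.
R_8 ≈ 1.1416016.
Error ≈ 2.625 − 1.1416016 ≈ 1.48340.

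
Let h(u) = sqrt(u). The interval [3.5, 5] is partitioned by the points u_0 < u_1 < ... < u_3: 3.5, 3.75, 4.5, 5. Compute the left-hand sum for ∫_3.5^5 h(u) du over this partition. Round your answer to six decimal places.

Subinterval widths: 0.25, 0.75, 0.5.
Left endpoints: 3.5, 3.75, 4.5.
h(3.5) ≈ 1.870829, h(3.75) ≈ 1.936492, h(4.5) ≈ 2.121320.
Sum = Σ Δu_i · h(u_i).
Sum ≈ 2.980736.

2.980736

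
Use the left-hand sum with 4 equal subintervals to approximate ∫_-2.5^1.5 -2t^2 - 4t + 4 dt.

Δt = (1.5 − (-2.5))/4 = 1.
Left endpoints: -2.5, -1.5, -0.5, 0.5.
f(-2.5) = 1.5, f(-1.5) = 5.5, f(-0.5) = 5.5, f(0.5) = 1.5.
Sum = Δt · [f(-2.5) + f(-1.5) + f(-0.5) + f(0.5)].
Sum = 14.

14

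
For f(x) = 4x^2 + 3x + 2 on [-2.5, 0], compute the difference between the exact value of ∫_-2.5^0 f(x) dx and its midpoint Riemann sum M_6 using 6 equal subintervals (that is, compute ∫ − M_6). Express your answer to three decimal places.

Exact integral: ∫_-2.5^0 f(x) dx ≈ 16.45833.
M_6 ≈ 16.31366.
Error ≈ 16.45833 − 16.31366 ≈ 0.145.

0.145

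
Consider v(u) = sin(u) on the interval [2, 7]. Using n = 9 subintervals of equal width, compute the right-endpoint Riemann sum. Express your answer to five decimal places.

Δu = (7 − 2)/9 = 5/9.
Right endpoints: 23/9, 28/9, 11/3, 38/9, 43/9, 16/3, 53/9, 58/9, 7.
v(23/9) ≈ 0.55306, v(28/9) ≈ 0.03048, v(11/3) ≈ -0.50128, v(38/9) ≈ -0.88225, v(43/9) ≈ -0.99786, v(16/3) ≈ -0.81333, v(53/9) ≈ -0.38416, v(58/9) ≈ 0.16056, v(7) ≈ 0.65699.
Sum = Δu · [v(23/9) + v(28/9) + v(11/3) + ...].
Sum ≈ -1.20989.

-1.20989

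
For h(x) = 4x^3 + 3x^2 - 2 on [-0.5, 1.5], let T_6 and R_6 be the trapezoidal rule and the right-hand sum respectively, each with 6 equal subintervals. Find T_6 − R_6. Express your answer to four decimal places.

T_6 ≈ 4.833333.
R_6 ≈ 8.166667.
T_6 − R_6 ≈ -3.3333.

-3.3333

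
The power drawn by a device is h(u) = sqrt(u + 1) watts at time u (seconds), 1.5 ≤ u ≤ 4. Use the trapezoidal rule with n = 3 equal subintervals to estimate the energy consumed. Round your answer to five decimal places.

4.81299

Δu = (4 − 1.5)/3 = 5/6.
h(1.5) ≈ 1.58114, h(7/3) ≈ 1.82574, h(19/6) ≈ 2.04124, h(4) ≈ 2.23607.
T_3 = (Δu/2)·[h(u_0) + 2h(u_1) + 2h(u_2) + h(u_3)].
Sum ≈ 4.81299.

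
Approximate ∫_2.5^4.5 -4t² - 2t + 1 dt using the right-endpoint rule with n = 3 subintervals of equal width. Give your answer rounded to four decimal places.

Δt = (4.5 − 2.5)/3 = 2/3.
Right endpoints: 19/6, 23/6, 4.5.
f(19/6) = -409/9, f(23/6) = -589/9, f(4.5) = -89.
Sum = Δt · [f(19/6) + f(23/6) + f(4.5)].
Sum ≈ -133.2593.

-133.2593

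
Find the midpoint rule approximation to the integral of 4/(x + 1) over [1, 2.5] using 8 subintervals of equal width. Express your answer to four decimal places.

Δx = (2.5 − 1)/8 = 0.1875.
Midpoints: 1.09375, 1.28125, 1.46875, 1.65625, 1.84375, 2.03125, 2.21875, 2.40625.
f(1.09375) = 128/67, f(1.28125) = 128/73, f(1.46875) = 128/79, f(1.65625) = 128/85, f(1.84375) = 128/91, f(2.03125) = 128/97, f(2.21875) = 128/103, f(2.40625) = 128/109.
Sum = Δx · [f(1.09375) + f(1.28125) + f(1.46875) + ...].
Sum ≈ 2.2375.

2.2375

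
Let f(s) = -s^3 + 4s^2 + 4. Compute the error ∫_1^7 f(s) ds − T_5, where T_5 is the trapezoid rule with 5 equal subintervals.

Exact integral: ∫_1^7 f(s) ds = -120.
T_5 = -131.52.
Error = -120 − (-131.52) = 11.52.

11.52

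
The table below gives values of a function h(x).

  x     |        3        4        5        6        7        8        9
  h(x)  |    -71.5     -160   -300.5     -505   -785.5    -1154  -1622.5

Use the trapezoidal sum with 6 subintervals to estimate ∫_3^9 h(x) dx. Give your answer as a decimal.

Δx = 1.
T_6 = (1/2)·[(-71.5) + 2·(-160) + 2·(-300.5) + 2·(-505) + 2·(-785.5) + 2·(-1154) + (-1622.5)] = -3752.

-3752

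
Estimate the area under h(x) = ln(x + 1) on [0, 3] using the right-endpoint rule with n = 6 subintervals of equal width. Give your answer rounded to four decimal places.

Δx = (3 − 0)/6 = 0.5.
Right endpoints: 0.5, 1, 1.5, 2, 2.5, 3.
h(0.5) ≈ 0.4055, h(1) ≈ 0.6931, h(1.5) ≈ 0.9163, h(2) ≈ 1.0986, h(2.5) ≈ 1.2528, h(3) ≈ 1.3863.
Sum = Δx · [h(0.5) + h(1) + h(1.5) + ...].
Sum ≈ 2.8763.

2.8763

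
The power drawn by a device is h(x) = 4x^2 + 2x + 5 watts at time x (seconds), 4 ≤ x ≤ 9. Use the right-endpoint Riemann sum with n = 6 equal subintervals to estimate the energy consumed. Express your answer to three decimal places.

1091.481

Δx = (9 − 4)/6 = 5/6.
Right endpoints: 29/6, 17/3, 6.5, 22/3, 49/6, 9.
h(29/6) = 973/9, h(17/3) = 1303/9, h(6.5) = 187, h(22/3) = 2113/9, h(49/6) = 2593/9, h(9) = 347.
Sum = Δx · [h(29/6) + h(17/3) + h(6.5) + ...].
Sum ≈ 1091.481.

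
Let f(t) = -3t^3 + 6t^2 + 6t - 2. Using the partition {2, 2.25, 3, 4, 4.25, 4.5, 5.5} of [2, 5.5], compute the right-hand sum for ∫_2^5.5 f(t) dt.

Subinterval widths: 0.25, 0.75, 1, 0.25, 0.25, 1.
Right endpoints: 2.25, 3, 4, 4.25, 4.5, 5.5.
f(2.25) = 7.703125, f(3) = -11, f(4) = -74, f(4.25) = -98.421875, f(4.5) = -126.875, f(5.5) = -286.625.
Sum = Σ Δt_i · f(t_i).
Sum = -423.2734375.

-423.2734375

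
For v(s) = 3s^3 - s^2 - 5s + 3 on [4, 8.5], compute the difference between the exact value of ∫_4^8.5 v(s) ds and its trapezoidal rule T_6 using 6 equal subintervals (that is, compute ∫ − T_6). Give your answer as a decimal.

Exact integral: ∫_4^8.5 v(s) ds = 3412.546875.
T_6 = 3435.85546875.
Error = 3412.546875 − 3435.85546875 = -23.30859375.

-23.30859375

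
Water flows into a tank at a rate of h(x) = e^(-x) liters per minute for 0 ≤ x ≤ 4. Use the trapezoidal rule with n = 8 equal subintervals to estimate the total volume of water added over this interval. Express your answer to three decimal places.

1.002

Δx = (4 − 0)/8 = 0.5.
h(0) ≈ 1.000, h(0.5) ≈ 0.607, h(1) ≈ 0.368, h(1.5) ≈ 0.223, h(2) ≈ 0.135, h(2.5) ≈ 0.082, h(3) ≈ 0.050, h(3.5) ≈ 0.030, h(4) ≈ 0.018.
T_8 = (Δx/2)·[h(x_0) + 2h(x_1) + ... + 2h(x_{7}) + h(x_8)].
Sum ≈ 1.002.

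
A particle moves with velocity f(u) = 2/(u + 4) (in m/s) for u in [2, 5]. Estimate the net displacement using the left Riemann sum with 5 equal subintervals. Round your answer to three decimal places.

Δu = (5 − 2)/5 = 0.6.
Left endpoints: 2, 2.6, 3.2, 3.8, 4.4.
f(2) = 1/3, f(2.6) = 10/33, f(3.2) = 5/18, f(3.8) = 10/39, f(4.4) = 5/21.
Sum = Δu · [f(2) + f(2.6) + f(3.2) + f(3.8) + f(4.4)].
Sum ≈ 0.845.

0.845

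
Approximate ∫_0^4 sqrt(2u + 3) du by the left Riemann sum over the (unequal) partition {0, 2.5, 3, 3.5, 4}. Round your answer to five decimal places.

8.82548

Subinterval widths: 2.5, 0.5, 0.5, 0.5.
Left endpoints: 0, 2.5, 3, 3.5.
f(0) ≈ 1.73205, f(2.5) ≈ 2.82843, f(3) ≈ 3.00000, f(3.5) ≈ 3.16228.
Sum = Σ Δu_i · f(u_i).
Sum ≈ 8.82548.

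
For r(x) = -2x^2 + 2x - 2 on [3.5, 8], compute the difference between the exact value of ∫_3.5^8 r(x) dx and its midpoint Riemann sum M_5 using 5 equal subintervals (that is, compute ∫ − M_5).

-0.6075

Exact integral: ∫_3.5^8 r(x) dx = -270.
M_5 = -269.3925.
Error = -270 − (-269.3925) = -0.6075.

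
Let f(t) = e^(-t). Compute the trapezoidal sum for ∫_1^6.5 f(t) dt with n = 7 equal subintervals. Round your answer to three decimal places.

Δt = (6.5 − 1)/7 = 11/14.
f(1) ≈ 0.368, f(25/14) ≈ 0.168, f(18/7) ≈ 0.076, f(47/14) ≈ 0.035, f(29/7) ≈ 0.016, f(69/14) ≈ 0.007, f(40/7) ≈ 0.003, f(6.5) ≈ 0.002.
T_7 = (Δt/2)·[f(t_0) + 2f(t_1) + ... + 2f(t_{6}) + f(t_7)].
Sum ≈ 0.385.

0.385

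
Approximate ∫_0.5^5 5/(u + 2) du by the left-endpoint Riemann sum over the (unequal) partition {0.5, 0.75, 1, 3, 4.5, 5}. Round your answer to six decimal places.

6.172494

Subinterval widths: 0.25, 0.25, 2, 1.5, 0.5.
Left endpoints: 0.5, 0.75, 1, 3, 4.5.
f(0.5) = 2, f(0.75) = 20/11, f(1) = 5/3, f(3) = 1, f(4.5) = 10/13.
Sum = Σ Δu_i · f(u_i).
Sum ≈ 6.172494.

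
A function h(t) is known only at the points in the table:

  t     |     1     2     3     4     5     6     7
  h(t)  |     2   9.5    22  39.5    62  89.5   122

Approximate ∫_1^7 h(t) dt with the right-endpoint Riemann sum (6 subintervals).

Δt = 1.
Sum = 1·[9.5 + 22 + 39.5 + 62 + 89.5 + 122] = 344.5.

344.5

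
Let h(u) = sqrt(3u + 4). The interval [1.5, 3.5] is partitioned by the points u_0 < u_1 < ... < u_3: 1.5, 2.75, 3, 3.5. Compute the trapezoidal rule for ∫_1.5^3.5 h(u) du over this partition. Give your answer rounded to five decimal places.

Subinterval widths: 1.25, 0.25, 0.5.
h(1.5) ≈ 2.91548, h(2.75) ≈ 3.50000, h(3) ≈ 3.60555, h(3.5) ≈ 3.80789.
On each subinterval the trapezoid contributes (Δu_i/2)·[h(u_{i-1}) + h(u_i)].
Sum ≈ 6.75123.

6.75123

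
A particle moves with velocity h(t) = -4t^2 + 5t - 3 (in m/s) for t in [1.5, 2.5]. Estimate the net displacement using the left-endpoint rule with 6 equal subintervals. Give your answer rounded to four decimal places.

Δt = (2.5 − 1.5)/6 = 1/6.
Left endpoints: 1.5, 5/3, 11/6, 2, 13/6, 7/3.
h(1.5) = -4.5, h(5/3) = -52/9, h(11/6) = -131/18, h(2) = -9, h(13/6) = -197/18, h(7/3) = -118/9.
Sum = Δt · [h(1.5) + h(5/3) + h(11/6) + ...].
Sum ≈ -8.4352.

-8.4352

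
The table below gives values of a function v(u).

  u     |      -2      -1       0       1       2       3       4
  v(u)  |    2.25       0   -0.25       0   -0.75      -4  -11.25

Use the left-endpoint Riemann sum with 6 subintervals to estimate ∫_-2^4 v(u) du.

-2.75

Δu = 1.
Sum = 1·[2.25 + 0 + (-0.25) + 0 + (-0.75) + (-4)] = -2.75.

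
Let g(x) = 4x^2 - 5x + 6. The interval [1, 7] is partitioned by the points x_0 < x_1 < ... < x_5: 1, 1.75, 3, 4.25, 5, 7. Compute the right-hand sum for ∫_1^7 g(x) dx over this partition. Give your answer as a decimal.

506.875

Subinterval widths: 0.75, 1.25, 1.25, 0.75, 2.
Right endpoints: 1.75, 3, 4.25, 5, 7.
g(1.75) = 9.5, g(3) = 27, g(4.25) = 57, g(5) = 81, g(7) = 167.
Sum = Σ Δx_i · g(x_i).
Sum = 506.875.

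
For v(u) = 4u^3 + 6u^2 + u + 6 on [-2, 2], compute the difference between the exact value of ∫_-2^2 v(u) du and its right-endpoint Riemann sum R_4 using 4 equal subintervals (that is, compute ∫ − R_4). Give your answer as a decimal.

Exact integral: ∫_-2^2 v(u) du = 56.
R_4 = 94.
Error = 56 − 94 = -38.

-38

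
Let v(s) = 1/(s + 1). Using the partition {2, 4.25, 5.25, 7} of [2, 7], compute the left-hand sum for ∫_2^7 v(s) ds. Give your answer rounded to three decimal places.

Subinterval widths: 2.25, 1, 1.75.
Left endpoints: 2, 4.25, 5.25.
v(2) = 1/3, v(4.25) = 4/21, v(5.25) = 0.16.
Sum = Σ Δs_i · v(s_i).
Sum ≈ 1.220.

1.220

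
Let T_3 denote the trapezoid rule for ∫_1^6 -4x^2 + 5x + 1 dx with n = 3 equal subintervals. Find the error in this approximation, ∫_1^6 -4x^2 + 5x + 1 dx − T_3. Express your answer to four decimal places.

Exact integral: ∫_1^6 f(x) dx ≈ -194.166667.
T_3 ≈ -203.425926.
Error ≈ -194.166667 − (-203.425926) ≈ 9.2593.

9.2593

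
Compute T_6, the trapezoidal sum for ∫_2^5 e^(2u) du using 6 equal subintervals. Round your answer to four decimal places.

11886.5245

Δu = (5 − 2)/6 = 0.5.
f(2) ≈ 54.5982, f(2.5) ≈ 148.4132, f(3) ≈ 403.4288, f(3.5) ≈ 1096.6332, f(4) ≈ 2980.9580, f(4.5) ≈ 8103.0839, f(5) ≈ 22026.4658.
T_6 = (Δu/2)·[f(u_0) + 2f(u_1) + ... + 2f(u_{5}) + f(u_6)].
Sum ≈ 11886.5245.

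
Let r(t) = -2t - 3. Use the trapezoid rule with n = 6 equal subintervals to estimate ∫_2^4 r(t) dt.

Δt = (4 − 2)/6 = 1/3.
r(2) = -7, r(7/3) = -23/3, r(8/3) = -25/3, r(3) = -9, r(10/3) = -29/3, r(11/3) = -31/3, r(4) = -11.
T_6 = (Δt/2)·[r(t_0) + 2r(t_1) + ... + 2r(t_{5}) + r(t_6)].
Sum = -18.

-18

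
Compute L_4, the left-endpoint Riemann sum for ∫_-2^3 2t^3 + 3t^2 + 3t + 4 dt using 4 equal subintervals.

40.3125

Δt = (3 − (-2))/4 = 1.25.
Left endpoints: -2, -0.75, 0.5, 1.75.
f(-2) = -6, f(-0.75) = 2.59375, f(0.5) = 6.5, f(1.75) = 29.15625.
Sum = Δt · [f(-2) + f(-0.75) + f(0.5) + f(1.75)].
Sum = 40.3125.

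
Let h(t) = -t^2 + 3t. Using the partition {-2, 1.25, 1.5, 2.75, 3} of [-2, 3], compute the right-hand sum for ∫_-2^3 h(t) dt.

8.53125

Subinterval widths: 3.25, 0.25, 1.25, 0.25.
Right endpoints: 1.25, 1.5, 2.75, 3.
h(1.25) = 2.1875, h(1.5) = 2.25, h(2.75) = 0.6875, h(3) = 0.
Sum = Σ Δt_i · h(t_i).
Sum = 8.53125.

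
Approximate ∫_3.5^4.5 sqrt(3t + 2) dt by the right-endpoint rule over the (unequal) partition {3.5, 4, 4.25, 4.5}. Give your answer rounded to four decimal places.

Subinterval widths: 0.5, 0.25, 0.25.
Right endpoints: 4, 4.25, 4.5.
f(4) ≈ 3.7417, f(4.25) ≈ 3.8406, f(4.5) ≈ 3.9370.
Sum = Σ Δt_i · f(t_i).
Sum ≈ 3.8152.

3.8152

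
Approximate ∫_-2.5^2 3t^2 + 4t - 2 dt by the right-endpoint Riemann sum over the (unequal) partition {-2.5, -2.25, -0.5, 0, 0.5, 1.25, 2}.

Subinterval widths: 0.25, 1.75, 0.5, 0.5, 0.75, 0.75.
Right endpoints: -2.25, -0.5, 0, 0.5, 1.25, 2.
f(-2.25) = 4.1875, f(-0.5) = -3.25, f(0) = -2, f(0.5) = 0.75, f(1.25) = 7.6875, f(2) = 18.
Sum = Σ Δt_i · f(t_i).
Sum = 14.

14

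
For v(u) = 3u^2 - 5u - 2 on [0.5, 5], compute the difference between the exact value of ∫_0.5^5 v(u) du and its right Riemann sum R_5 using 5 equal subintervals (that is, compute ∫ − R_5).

Exact integral: ∫_0.5^5 v(u) du = 54.
R_5 = 79.11.
Error = 54 − 79.11 = -25.11.

-25.11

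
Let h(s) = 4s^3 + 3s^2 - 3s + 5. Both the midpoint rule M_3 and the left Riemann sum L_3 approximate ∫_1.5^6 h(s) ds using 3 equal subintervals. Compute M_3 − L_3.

M_3 = 1434.9375.
L_3 = 852.75.
M_3 − L_3 = 582.1875.

582.1875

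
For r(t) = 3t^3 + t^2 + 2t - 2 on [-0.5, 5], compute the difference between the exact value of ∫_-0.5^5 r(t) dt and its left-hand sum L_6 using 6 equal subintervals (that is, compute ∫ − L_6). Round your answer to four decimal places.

172.0644

Exact integral: ∫_-0.5^5 r(t) dt ≈ 524.161458.
L_6 ≈ 352.097078.
Error ≈ 524.161458 − 352.097078 ≈ 172.0644.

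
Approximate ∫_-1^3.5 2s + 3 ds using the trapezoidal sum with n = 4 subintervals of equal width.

Δs = (3.5 − (-1))/4 = 1.125.
f(-1) = 1, f(0.125) = 3.25, f(1.25) = 5.5, f(2.375) = 7.75, f(3.5) = 10.
T_4 = (Δs/2)·[f(s_0) + 2f(s_1) + 2f(s_2) + 2f(s_3) + f(s_4)].
Sum = 24.75.

24.75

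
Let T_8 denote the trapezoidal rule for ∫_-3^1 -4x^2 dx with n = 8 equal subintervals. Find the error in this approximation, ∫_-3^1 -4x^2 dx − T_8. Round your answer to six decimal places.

Exact integral: ∫_-3^1 f(x) dx ≈ -37.33333333.
T_8 = -38.
Error ≈ -37.33333333 − (-38) ≈ 0.666667.

0.666667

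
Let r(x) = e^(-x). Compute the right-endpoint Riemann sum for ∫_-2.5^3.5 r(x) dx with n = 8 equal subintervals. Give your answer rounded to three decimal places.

Δx = (3.5 − (-2.5))/8 = 0.75.
Right endpoints: -1.75, -1, -0.25, 0.5, 1.25, 2, 2.75, 3.5.
r(-1.75) ≈ 5.755, r(-1) ≈ 2.718, r(-0.25) ≈ 1.284, r(0.5) ≈ 0.607, r(1.25) ≈ 0.287, r(2) ≈ 0.135, r(2.75) ≈ 0.064, r(3.5) ≈ 0.030.
Sum = Δx · [r(-1.75) + r(-1) + r(-0.25) + ...].
Sum ≈ 8.160.

8.160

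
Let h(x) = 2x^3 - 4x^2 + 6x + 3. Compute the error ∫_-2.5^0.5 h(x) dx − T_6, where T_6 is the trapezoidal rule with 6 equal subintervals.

Exact integral: ∫_-2.5^0.5 h(x) dx = -49.5.
T_6 = -50.75.
Error = -49.5 − (-50.75) = 1.25.

1.25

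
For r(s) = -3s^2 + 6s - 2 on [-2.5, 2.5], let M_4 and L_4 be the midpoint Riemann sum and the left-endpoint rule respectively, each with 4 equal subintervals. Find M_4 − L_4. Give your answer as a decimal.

24.609375

M_4 = -39.296875.
L_4 = -63.90625.
M_4 − L_4 = 24.609375.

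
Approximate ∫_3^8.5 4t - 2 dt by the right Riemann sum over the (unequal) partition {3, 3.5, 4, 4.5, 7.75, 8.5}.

Subinterval widths: 0.5, 0.5, 0.5, 3.25, 0.75.
Right endpoints: 3.5, 4, 4.5, 7.75, 8.5.
f(3.5) = 12, f(4) = 14, f(4.5) = 16, f(7.75) = 29, f(8.5) = 32.
Sum = Σ Δt_i · f(t_i).
Sum = 139.25.

139.25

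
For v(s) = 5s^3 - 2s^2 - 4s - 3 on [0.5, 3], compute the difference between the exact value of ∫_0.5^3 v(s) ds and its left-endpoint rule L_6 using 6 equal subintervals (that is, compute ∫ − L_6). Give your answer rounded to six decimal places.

Exact integral: ∫_0.5^3 v(s) ds ≈ 58.25520833.
L_6 ≈ 37.74377894.
Error ≈ 58.25520833 − 37.74377894 ≈ 20.511429.

20.511429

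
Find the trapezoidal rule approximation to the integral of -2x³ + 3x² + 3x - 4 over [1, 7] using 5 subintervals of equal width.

-840.24

Δx = (7 − 1)/5 = 1.2.
f(1) = 0, f(2.2) = -4.176, f(3.4) = -37.728, f(4.6) = -121.392, f(5.8) = -275.904, f(7) = -522.
T_5 = (Δx/2)·[f(x_0) + 2f(x_1) + ... + 2f(x_{4}) + f(x_5)].
Sum = -840.24.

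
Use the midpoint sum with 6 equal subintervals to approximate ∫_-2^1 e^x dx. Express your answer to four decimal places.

2.5562

Δx = (1 − (-2))/6 = 0.5.
Midpoints: -1.75, -1.25, -0.75, -0.25, 0.25, 0.75.
f(-1.75) ≈ 0.1738, f(-1.25) ≈ 0.2865, f(-0.75) ≈ 0.4724, f(-0.25) ≈ 0.7788, f(0.25) ≈ 1.2840, f(0.75) ≈ 2.1170.
Sum = Δx · [f(-1.75) + f(-1.25) + f(-0.75) + ...].
Sum ≈ 2.5562.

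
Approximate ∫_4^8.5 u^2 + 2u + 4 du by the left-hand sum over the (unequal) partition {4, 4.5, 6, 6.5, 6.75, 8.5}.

215.046875

Subinterval widths: 0.5, 1.5, 0.5, 0.25, 1.75.
Left endpoints: 4, 4.5, 6, 6.5, 6.75.
f(4) = 28, f(4.5) = 33.25, f(6) = 52, f(6.5) = 59.25, f(6.75) = 63.0625.
Sum = Σ Δu_i · f(u_i).
Sum = 215.046875.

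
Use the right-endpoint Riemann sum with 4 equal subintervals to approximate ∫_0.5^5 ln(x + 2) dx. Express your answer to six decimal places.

Δx = (5 − 0.5)/4 = 1.125.
Right endpoints: 1.625, 2.75, 3.875, 5.
f(1.625) ≈ 1.287854, f(2.75) ≈ 1.558145, f(3.875) ≈ 1.770706, f(5) ≈ 1.945910.
Sum = Δx · [f(1.625) + f(2.75) + f(3.875) + f(5)].
Sum ≈ 7.382942.

7.382942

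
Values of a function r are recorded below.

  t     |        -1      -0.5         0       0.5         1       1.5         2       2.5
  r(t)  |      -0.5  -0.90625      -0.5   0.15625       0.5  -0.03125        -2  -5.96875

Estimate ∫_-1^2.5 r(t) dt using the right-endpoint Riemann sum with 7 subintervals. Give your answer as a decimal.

-4.375

Δt = 0.5.
Sum = 0.5·[(-0.90625) + (-0.5) + 0.15625 + 0.5 + (-0.03125) + (-2) + (-5.96875)] = -4.375.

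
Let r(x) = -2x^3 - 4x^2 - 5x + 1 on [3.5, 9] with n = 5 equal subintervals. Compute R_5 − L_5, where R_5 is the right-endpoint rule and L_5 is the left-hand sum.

-1842.225

R_5 = -5253.82.
L_5 = -3411.595.
R_5 − L_5 = -1842.225.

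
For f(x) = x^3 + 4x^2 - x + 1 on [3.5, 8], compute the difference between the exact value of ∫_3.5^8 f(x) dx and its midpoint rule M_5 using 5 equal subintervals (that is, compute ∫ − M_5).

Exact integral: ∫_3.5^8 f(x) dx = 1590.609375.
M_5 = 1584.1546875.
Error = 1590.609375 − 1584.1546875 = 6.4546875.

6.4546875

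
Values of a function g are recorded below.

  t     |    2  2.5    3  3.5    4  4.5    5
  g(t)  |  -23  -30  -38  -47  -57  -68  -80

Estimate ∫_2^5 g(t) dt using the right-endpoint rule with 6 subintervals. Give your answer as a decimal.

-160

Δt = 0.5.
Sum = 0.5·[(-30) + (-38) + (-47) + (-57) + (-68) + (-80)] = -160.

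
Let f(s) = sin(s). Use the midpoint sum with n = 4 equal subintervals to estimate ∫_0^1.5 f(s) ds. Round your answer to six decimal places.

Δs = (1.5 − 0)/4 = 0.375.
Midpoints: 0.1875, 0.5625, 0.9375, 1.3125.
f(0.1875) ≈ 0.186403, f(0.5625) ≈ 0.533303, f(0.9375) ≈ 0.806081, f(1.3125) ≈ 0.966827.
Sum = Δs · [f(0.1875) + f(0.5625) + f(0.9375) + f(1.3125)].
Sum ≈ 0.934730.

0.934730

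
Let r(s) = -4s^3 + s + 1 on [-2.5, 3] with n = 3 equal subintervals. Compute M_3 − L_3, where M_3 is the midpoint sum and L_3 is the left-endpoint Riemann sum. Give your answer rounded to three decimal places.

M_3 ≈ -30.44097.
L_3 ≈ 106.94444.
M_3 − L_3 ≈ -137.385.

-137.385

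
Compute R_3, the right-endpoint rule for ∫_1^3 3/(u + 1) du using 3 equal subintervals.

Δu = (3 − 1)/3 = 2/3.
Right endpoints: 5/3, 7/3, 3.
f(5/3) = 1.125, f(7/3) = 0.9, f(3) = 0.75.
Sum = Δu · [f(5/3) + f(7/3) + f(3)].
Sum = 1.85.

1.85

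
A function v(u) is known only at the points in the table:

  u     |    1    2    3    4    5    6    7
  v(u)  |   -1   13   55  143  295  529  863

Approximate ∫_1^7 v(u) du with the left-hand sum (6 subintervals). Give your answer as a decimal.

1034

Δu = 1.
Sum = 1·[(-1) + 13 + 55 + 143 + 295 + 529] = 1034.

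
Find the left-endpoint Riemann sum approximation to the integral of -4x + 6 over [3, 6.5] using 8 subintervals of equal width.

-42.4375

Δx = (6.5 − 3)/8 = 0.4375.
Left endpoints: 3, 3.4375, 3.875, 4.3125, 4.75, 5.1875, 5.625, 6.0625.
f(3) = -6, f(3.4375) = -7.75, f(3.875) = -9.5, f(4.3125) = -11.25, f(4.75) = -13, f(5.1875) = -14.75, f(5.625) = -16.5, f(6.0625) = -18.25.
Sum = Δx · [f(3) + f(3.4375) + f(3.875) + ...].
Sum = -42.4375.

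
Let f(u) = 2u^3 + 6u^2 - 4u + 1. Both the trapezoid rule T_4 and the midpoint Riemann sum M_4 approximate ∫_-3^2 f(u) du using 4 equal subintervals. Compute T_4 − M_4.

5.859375

T_4 = 56.40625.
M_4 = 50.546875.
T_4 − M_4 = 5.859375.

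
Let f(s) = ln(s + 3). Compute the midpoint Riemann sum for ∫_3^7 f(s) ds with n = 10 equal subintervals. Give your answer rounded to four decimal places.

8.2757

Δs = (7 − 3)/10 = 0.4.
Midpoints: 3.2, 3.6, 4, 4.4, 4.8, 5.2, 5.6, 6, 6.4, 6.8.
f(3.2) ≈ 1.8245, f(3.6) ≈ 1.8871, f(4) ≈ 1.9459, f(4.4) ≈ 2.0015, f(4.8) ≈ 2.0541, f(5.2) ≈ 2.1041, f(5.6) ≈ 2.1518, f(6) ≈ 2.1972, f(6.4) ≈ 2.2407, f(6.8) ≈ 2.2824.
Sum = Δs · [f(3.2) + f(3.6) + f(4) + ...].
Sum ≈ 8.2757.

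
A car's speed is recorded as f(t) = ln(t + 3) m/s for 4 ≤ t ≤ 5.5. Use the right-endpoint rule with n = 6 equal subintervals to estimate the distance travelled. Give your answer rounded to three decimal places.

Δt = (5.5 − 4)/6 = 0.25.
Right endpoints: 4.25, 4.5, 4.75, 5, 5.25, 5.5.
f(4.25) ≈ 1.981, f(4.5) ≈ 2.015, f(4.75) ≈ 2.048, f(5) ≈ 2.079, f(5.25) ≈ 2.110, f(5.5) ≈ 2.140.
Sum = Δt · [f(4.25) + f(4.5) + f(4.75) + ...].
Sum ≈ 3.093.

3.093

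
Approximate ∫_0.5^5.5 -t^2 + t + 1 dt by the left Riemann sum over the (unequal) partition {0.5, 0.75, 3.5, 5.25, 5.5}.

-15.3125

Subinterval widths: 0.25, 2.75, 1.75, 0.25.
Left endpoints: 0.5, 0.75, 3.5, 5.25.
f(0.5) = 1.25, f(0.75) = 1.1875, f(3.5) = -7.75, f(5.25) = -21.3125.
Sum = Σ Δt_i · f(t_i).
Sum = -15.3125.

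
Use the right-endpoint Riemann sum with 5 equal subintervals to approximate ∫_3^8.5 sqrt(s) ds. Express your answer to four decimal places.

13.6960

Δs = (8.5 − 3)/5 = 1.1.
Right endpoints: 4.1, 5.2, 6.3, 7.4, 8.5.
f(4.1) ≈ 2.0248, f(5.2) ≈ 2.2804, f(6.3) ≈ 2.5100, f(7.4) ≈ 2.7203, f(8.5) ≈ 2.9155.
Sum = Δs · [f(4.1) + f(5.2) + f(6.3) + f(7.4) + f(8.5)].
Sum ≈ 13.6960.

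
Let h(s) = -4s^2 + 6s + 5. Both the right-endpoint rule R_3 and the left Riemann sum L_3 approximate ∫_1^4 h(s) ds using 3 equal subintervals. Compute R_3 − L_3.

-42

R_3 = -47.
L_3 = -5.
R_3 − L_3 = -42.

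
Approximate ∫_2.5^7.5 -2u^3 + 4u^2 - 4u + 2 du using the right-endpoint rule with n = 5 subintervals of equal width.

Δu = (7.5 − 2.5)/5 = 1.
Right endpoints: 3.5, 4.5, 5.5, 6.5, 7.5.
f(3.5) = -48.75, f(4.5) = -117.25, f(5.5) = -231.75, f(6.5) = -404.25, f(7.5) = -646.75.
Sum = Δu · [f(3.5) + f(4.5) + f(5.5) + f(6.5) + f(7.5)].
Sum = -1448.75.

-1448.75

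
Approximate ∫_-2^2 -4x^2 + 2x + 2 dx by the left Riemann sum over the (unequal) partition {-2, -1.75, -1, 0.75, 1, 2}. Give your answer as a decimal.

Subinterval widths: 0.25, 0.75, 1.75, 0.25, 1.
Left endpoints: -2, -1.75, -1, 0.75, 1.
f(-2) = -18, f(-1.75) = -13.75, f(-1) = -4, f(0.75) = 1.25, f(1) = 0.
Sum = Σ Δx_i · f(x_i).
Sum = -21.5.

-21.5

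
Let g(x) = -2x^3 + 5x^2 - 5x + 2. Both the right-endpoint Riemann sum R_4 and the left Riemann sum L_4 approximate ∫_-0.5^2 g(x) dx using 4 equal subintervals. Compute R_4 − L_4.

-6.25

R_4 ≈ -1.84570312.
L_4 ≈ 4.40429688.
R_4 − L_4 = -6.25.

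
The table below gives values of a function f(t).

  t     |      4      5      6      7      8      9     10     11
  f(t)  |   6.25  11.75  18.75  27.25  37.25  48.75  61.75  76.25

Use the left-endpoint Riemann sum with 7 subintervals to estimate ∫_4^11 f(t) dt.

211.75

Δt = 1.
Sum = 1·[6.25 + 11.75 + 18.75 + 27.25 + 37.25 + 48.75 + 61.75] = 211.75.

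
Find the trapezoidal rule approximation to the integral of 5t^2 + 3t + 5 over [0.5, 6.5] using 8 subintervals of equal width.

553.3125

Δt = (6.5 − 0.5)/8 = 0.75.
f(0.5) = 7.75, f(1.25) = 16.5625, f(2) = 31, f(2.75) = 51.0625, f(3.5) = 76.75, f(4.25) = 108.0625, f(5) = 145, f(5.75) = 187.5625, f(6.5) = 235.75.
T_8 = (Δt/2)·[f(t_0) + 2f(t_1) + ... + 2f(t_{7}) + f(t_8)].
Sum = 553.3125.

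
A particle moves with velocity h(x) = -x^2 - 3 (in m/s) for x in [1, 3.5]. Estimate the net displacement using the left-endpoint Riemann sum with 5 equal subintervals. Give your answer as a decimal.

-18.75

Δx = (3.5 − 1)/5 = 0.5.
Left endpoints: 1, 1.5, 2, 2.5, 3.
h(1) = -4, h(1.5) = -5.25, h(2) = -7, h(2.5) = -9.25, h(3) = -12.
Sum = Δx · [h(1) + h(1.5) + h(2) + h(2.5) + h(3)].
Sum = -18.75.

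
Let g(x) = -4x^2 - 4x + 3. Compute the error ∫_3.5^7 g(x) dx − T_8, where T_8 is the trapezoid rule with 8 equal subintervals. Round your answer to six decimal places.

0.446615

Exact integral: ∫_3.5^7 g(x) dx ≈ -463.16666667.
T_8 = -463.61328125.
Error ≈ -463.16666667 − (-463.61328125) ≈ 0.446615.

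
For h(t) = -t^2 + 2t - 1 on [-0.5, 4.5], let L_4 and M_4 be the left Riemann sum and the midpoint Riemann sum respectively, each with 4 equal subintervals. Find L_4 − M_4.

L_4 = -10.46875.
M_4 = -14.765625.
L_4 − M_4 = 4.296875.

4.296875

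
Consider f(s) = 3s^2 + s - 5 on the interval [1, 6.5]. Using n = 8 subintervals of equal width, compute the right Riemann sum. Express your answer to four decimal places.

Δs = (6.5 − 1)/8 = 0.6875.
Right endpoints: 1.6875, 2.375, 3.0625, 3.75, 4.4375, 5.125, 5.8125, 6.5.
f(1.6875) = 5.23046875, f(2.375) = 14.296875, f(3.0625) = 26.19921875, f(3.75) = 40.9375, f(4.4375) = 58.51171875, f(5.125) = 78.921875, f(5.8125) = 102.16796875, f(6.5) = 128.25.
Sum = Δs · [f(1.6875) + f(2.375) + f(3.0625) + ...].
Sum ≈ 312.4795.

312.4795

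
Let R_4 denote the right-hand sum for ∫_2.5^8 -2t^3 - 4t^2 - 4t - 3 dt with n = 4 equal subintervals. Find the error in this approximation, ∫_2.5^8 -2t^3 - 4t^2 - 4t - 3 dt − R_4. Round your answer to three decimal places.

Exact integral: ∫_2.5^8 f(t) dt ≈ -2822.30208.
R_4 ≈ -3740.27930.
Error ≈ -2822.30208 − (-3740.27930) ≈ 917.977.

917.977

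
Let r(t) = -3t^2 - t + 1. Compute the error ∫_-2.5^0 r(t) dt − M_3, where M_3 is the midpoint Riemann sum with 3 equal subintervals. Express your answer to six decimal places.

-0.434028

Exact integral: ∫_-2.5^0 r(t) dt = -10.
M_3 ≈ -9.56597222.
Error ≈ -10 − (-9.56597222) ≈ -0.434028.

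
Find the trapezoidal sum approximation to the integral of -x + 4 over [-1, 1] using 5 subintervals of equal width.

8

Δx = (1 − (-1))/5 = 0.4.
f(-1) = 5, f(-0.6) = 4.6, f(-0.2) = 4.2, f(0.2) = 3.8, f(0.6) = 3.4, f(1) = 3.
T_5 = (Δx/2)·[f(x_0) + 2f(x_1) + ... + 2f(x_{4}) + f(x_5)].
Sum = 8.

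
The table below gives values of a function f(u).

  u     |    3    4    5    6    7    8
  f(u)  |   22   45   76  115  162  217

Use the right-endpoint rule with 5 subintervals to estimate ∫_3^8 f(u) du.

Δu = 1.
Sum = 1·[45 + 76 + 115 + 162 + 217] = 615.

615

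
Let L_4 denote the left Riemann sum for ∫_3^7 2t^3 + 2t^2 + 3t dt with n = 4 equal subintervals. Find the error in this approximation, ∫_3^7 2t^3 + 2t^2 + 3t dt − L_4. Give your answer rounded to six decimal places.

Exact integral: ∫_3^7 f(t) dt ≈ 1430.66666667.
L_4 = 1090.
Error ≈ 1430.66666667 − 1090 ≈ 340.666667.

340.666667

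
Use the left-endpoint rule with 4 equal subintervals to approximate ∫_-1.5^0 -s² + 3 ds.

2.91796875

Δs = (0 − (-1.5))/4 = 0.375.
Left endpoints: -1.5, -1.125, -0.75, -0.375.
f(-1.5) = 0.75, f(-1.125) = 1.734375, f(-0.75) = 2.4375, f(-0.375) = 2.859375.
Sum = Δs · [f(-1.5) + f(-1.125) + f(-0.75) + f(-0.375)].
Sum = 2.91796875.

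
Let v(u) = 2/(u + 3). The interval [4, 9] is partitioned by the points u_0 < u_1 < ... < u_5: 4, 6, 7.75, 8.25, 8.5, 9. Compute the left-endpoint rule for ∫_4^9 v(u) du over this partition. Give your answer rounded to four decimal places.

1.1847

Subinterval widths: 2, 1.75, 0.5, 0.25, 0.5.
Left endpoints: 4, 6, 7.75, 8.25, 8.5.
v(4) = 2/7, v(6) = 2/9, v(7.75) = 8/43, v(8.25) = 8/45, v(8.5) = 4/23.
Sum = Σ Δu_i · v(u_i).
Sum ≈ 1.1847.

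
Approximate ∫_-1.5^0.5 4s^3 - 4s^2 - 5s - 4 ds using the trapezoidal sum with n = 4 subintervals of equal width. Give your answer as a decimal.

Δs = (0.5 − (-1.5))/4 = 0.5.
f(-1.5) = -19, f(-1) = -7, f(-0.5) = -3, f(0) = -4, f(0.5) = -7.
T_4 = (Δs/2)·[f(s_0) + 2f(s_1) + 2f(s_2) + 2f(s_3) + f(s_4)].
Sum = -13.5.

-13.5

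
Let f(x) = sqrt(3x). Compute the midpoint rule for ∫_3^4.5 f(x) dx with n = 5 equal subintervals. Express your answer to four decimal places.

5.0230

Δx = (4.5 − 3)/5 = 0.3.
Midpoints: 3.15, 3.45, 3.75, 4.05, 4.35.
f(3.15) ≈ 3.0741, f(3.45) ≈ 3.2171, f(3.75) ≈ 3.3541, f(4.05) ≈ 3.4857, f(4.35) ≈ 3.6125.
Sum = Δx · [f(3.15) + f(3.45) + f(3.75) + f(4.05) + f(4.35)].
Sum ≈ 5.0230.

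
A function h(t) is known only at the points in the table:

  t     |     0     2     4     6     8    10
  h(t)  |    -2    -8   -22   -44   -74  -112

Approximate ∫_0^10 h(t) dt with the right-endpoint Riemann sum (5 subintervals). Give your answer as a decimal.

-520

Δt = 2.
Sum = 2·[(-8) + (-22) + (-44) + (-74) + (-112)] = -520.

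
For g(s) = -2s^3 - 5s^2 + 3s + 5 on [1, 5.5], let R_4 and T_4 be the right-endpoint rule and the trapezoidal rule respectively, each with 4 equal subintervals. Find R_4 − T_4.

R_4 ≈ -950.255859.
T_4 ≈ -689.537109.
R_4 − T_4 = -260.71875.

-260.71875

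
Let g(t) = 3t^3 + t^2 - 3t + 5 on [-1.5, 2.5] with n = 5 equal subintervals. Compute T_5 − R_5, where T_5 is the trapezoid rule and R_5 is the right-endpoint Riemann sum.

T_5 = 48.18.
R_5 = 67.78.
T_5 − R_5 = -19.6.

-19.6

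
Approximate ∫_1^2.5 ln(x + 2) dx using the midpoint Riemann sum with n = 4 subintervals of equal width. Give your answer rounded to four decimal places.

Δx = (2.5 − 1)/4 = 0.375.
Midpoints: 1.1875, 1.5625, 1.9375, 2.3125.
f(1.1875) ≈ 1.1592, f(1.5625) ≈ 1.2705, f(1.9375) ≈ 1.3705, f(2.3125) ≈ 1.4615.
Sum = Δx · [f(1.1875) + f(1.5625) + f(1.9375) + f(2.3125)].
Sum ≈ 1.9732.

1.9732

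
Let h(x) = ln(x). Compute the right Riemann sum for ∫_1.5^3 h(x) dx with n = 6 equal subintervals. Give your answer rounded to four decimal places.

1.2725

Δx = (3 − 1.5)/6 = 0.25.
Right endpoints: 1.75, 2, 2.25, 2.5, 2.75, 3.
h(1.75) ≈ 0.5596, h(2) ≈ 0.6931, h(2.25) ≈ 0.8109, h(2.5) ≈ 0.9163, h(2.75) ≈ 1.0116, h(3) ≈ 1.0986.
Sum = Δx · [h(1.75) + h(2) + h(2.25) + ...].
Sum ≈ 1.2725.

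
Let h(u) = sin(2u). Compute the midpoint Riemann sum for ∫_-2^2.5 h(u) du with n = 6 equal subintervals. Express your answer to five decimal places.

-0.51565

Δu = (2.5 − (-2))/6 = 0.75.
Midpoints: -1.625, -0.875, -0.125, 0.625, 1.375, 2.125.
h(-1.625) ≈ 0.10820, h(-0.875) ≈ -0.98399, h(-0.125) ≈ -0.24740, h(0.625) ≈ 0.94898, h(1.375) ≈ 0.38166, h(2.125) ≈ -0.89499.
Sum = Δu · [h(-1.625) + h(-0.875) + h(-0.125) + ...].
Sum ≈ -0.51565.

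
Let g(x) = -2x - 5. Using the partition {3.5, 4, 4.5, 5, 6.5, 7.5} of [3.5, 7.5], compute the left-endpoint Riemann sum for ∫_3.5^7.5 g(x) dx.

Subinterval widths: 0.5, 0.5, 0.5, 1.5, 1.
Left endpoints: 3.5, 4, 4.5, 5, 6.5.
g(3.5) = -12, g(4) = -13, g(4.5) = -14, g(5) = -15, g(6.5) = -18.
Sum = Σ Δx_i · g(x_i).
Sum = -60.

-60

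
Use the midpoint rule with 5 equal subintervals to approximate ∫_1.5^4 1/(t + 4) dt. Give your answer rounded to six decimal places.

0.374512

Δt = (4 − 1.5)/5 = 0.5.
Midpoints: 1.75, 2.25, 2.75, 3.25, 3.75.
f(1.75) = 4/23, f(2.25) = 0.16, f(2.75) = 4/27, f(3.25) = 4/29, f(3.75) = 4/31.
Sum = Δt · [f(1.75) + f(2.25) + f(2.75) + f(3.25) + f(3.75)].
Sum ≈ 0.374512.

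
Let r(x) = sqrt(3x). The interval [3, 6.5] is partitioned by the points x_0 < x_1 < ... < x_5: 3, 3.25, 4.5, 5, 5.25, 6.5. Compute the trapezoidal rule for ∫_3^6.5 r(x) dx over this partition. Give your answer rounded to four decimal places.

Subinterval widths: 0.25, 1.25, 0.5, 0.25, 1.25.
r(3) ≈ 3.0000, r(3.25) ≈ 3.1225, r(4.5) ≈ 3.6742, r(5) ≈ 3.8730, r(5.25) ≈ 3.9686, r(6.5) ≈ 4.4159.
On each subinterval the trapezoid contributes (Δx_i/2)·[r(x_{i-1}) + r(x_i)].
Sum ≈ 13.1206.

13.1206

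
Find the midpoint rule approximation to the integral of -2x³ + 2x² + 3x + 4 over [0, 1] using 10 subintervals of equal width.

5.6675

Δx = (1 − 0)/10 = 0.1.
Midpoints: 0.05, 0.15, 0.25, 0.35, 0.45, 0.55, 0.65, 0.75, 0.85, 0.95.
f(0.05) = 4.15475, f(0.15) = 4.48825, f(0.25) = 4.84375, f(0.35) = 5.20925, f(0.45) = 5.57275, f(0.55) = 5.92225, f(0.65) = 6.24575, f(0.75) = 6.53125, f(0.85) = 6.76675, f(0.95) = 6.94025.
Sum = Δx · [f(0.05) + f(0.15) + f(0.25) + ...].
Sum = 5.6675.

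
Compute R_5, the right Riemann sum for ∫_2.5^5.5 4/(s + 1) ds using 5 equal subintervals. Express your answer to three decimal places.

2.325

Δs = (5.5 − 2.5)/5 = 0.6.
Right endpoints: 3.1, 3.7, 4.3, 4.9, 5.5.
f(3.1) = 40/41, f(3.7) = 40/47, f(4.3) = 40/53, f(4.9) = 40/59, f(5.5) = 8/13.
Sum = Δs · [f(3.1) + f(3.7) + f(4.3) + f(4.9) + f(5.5)].
Sum ≈ 2.325.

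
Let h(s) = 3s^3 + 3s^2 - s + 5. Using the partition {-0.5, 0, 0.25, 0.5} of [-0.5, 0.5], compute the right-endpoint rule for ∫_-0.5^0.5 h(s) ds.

Subinterval widths: 0.5, 0.25, 0.25.
Right endpoints: 0, 0.25, 0.5.
h(0) = 5, h(0.25) = 4.984375, h(0.5) = 5.625.
Sum = Σ Δs_i · h(s_i).
Sum = 5.15234375.

5.15234375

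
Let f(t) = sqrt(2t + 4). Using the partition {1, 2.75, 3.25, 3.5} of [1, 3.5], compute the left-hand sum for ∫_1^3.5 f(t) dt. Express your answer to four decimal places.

6.6378

Subinterval widths: 1.75, 0.5, 0.25.
Left endpoints: 1, 2.75, 3.25.
f(1) ≈ 2.4495, f(2.75) ≈ 3.0822, f(3.25) ≈ 3.2404.
Sum = Σ Δt_i · f(t_i).
Sum ≈ 6.6378.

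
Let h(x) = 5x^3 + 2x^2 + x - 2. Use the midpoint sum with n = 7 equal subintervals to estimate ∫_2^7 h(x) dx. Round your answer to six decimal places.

Δx = (7 − 2)/7 = 5/7.
Midpoints: 33/14, 43/14, 53/14, 4.5, 73/14, 83/14, 93/14.
h(33/14) = 211157/2744, h(43/14) = 452247/2744, h(53/14) = 827937/2744, h(4.5) = 498.625, h(73/14) = 2103117/2744, h(83/14) = 3062607/2744, h(93/14) = 4276697/2744.
Sum = Δx · [h(33/14) + h(43/14) + h(53/14) + ...].
Sum ≈ 3202.308673.

3202.308673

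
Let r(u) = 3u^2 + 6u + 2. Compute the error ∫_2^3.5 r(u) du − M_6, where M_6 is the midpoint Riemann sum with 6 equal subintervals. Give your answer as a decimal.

Exact integral: ∫_2^3.5 r(u) du = 62.625.
M_6 = 62.6015625.
Error = 62.625 − 62.6015625 = 0.0234375.

0.0234375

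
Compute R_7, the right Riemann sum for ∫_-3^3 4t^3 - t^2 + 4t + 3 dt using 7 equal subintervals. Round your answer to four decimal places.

102.1224

Δt = (3 − (-3))/7 = 6/7.
Right endpoints: -15/7, -9/7, -3/7, 3/7, 9/7, 15/7, 3.
f(-15/7) = -16986/343, f(-9/7) = -4218/343, f(-3/7) = 270/343, f(3/7) = 1662/343, f(9/7) = 5142/343, f(15/7) = 15894/343, f(3) = 114.
Sum = Δt · [f(-15/7) + f(-9/7) + f(-3/7) + ...].
Sum ≈ 102.1224.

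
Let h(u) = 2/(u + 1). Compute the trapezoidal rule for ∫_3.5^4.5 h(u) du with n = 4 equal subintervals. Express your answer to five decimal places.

0.40151

Δu = (4.5 − 3.5)/4 = 0.25.
h(3.5) = 4/9, h(3.75) = 8/19, h(4) = 0.4, h(4.25) = 8/21, h(4.5) = 4/11.
T_4 = (Δu/2)·[h(u_0) + 2h(u_1) + 2h(u_2) + 2h(u_3) + h(u_4)].
Sum ≈ 0.40151.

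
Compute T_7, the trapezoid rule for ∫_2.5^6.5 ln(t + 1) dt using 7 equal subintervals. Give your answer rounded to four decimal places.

6.7230

Δt = (6.5 − 2.5)/7 = 4/7.
f(2.5) ≈ 1.2528, f(43/14) ≈ 1.4040, f(51/14) ≈ 1.5353, f(59/14) ≈ 1.6514, f(67/14) ≈ 1.7554, f(75/14) ≈ 1.8496, f(83/14) ≈ 1.9357, f(6.5) ≈ 2.0149.
T_7 = (Δt/2)·[f(t_0) + 2f(t_1) + ... + 2f(t_{6}) + f(t_7)].
Sum ≈ 6.7230.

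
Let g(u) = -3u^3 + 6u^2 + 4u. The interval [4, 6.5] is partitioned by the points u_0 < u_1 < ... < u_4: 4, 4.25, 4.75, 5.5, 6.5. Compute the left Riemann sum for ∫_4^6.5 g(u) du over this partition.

Subinterval widths: 0.25, 0.5, 0.75, 1.
Left endpoints: 4, 4.25, 4.75, 5.5.
g(4) = -80, g(4.25) = -104.921875, g(4.75) = -167.140625, g(5.5) = -295.625.
Sum = Σ Δu_i · g(u_i).
Sum = -493.44140625.

-493.44140625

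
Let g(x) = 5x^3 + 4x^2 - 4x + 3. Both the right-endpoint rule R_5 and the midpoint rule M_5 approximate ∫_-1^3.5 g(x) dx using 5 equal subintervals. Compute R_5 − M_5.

131.5996875

R_5 = 360.5175.
M_5 = 228.9178125.
R_5 − M_5 = 131.5996875.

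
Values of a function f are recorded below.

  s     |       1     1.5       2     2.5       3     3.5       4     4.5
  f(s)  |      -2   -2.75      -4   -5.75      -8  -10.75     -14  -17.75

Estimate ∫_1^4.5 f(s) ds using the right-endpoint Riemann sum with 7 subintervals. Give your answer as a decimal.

-31.5

Δs = 0.5.
Sum = 0.5·[(-2.75) + (-4) + (-5.75) + (-8) + (-10.75) + (-14) + (-17.75)] = -31.5.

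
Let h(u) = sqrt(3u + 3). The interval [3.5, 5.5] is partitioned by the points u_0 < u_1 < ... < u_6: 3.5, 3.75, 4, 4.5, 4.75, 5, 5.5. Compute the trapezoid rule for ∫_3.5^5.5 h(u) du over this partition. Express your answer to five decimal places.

8.11192

Subinterval widths: 0.25, 0.25, 0.5, 0.25, 0.25, 0.5.
h(3.5) ≈ 3.67423, h(3.75) ≈ 3.77492, h(4) ≈ 3.87298, h(4.5) ≈ 4.06202, h(4.75) ≈ 4.15331, h(5) ≈ 4.24264, h(5.5) ≈ 4.41588.
On each subinterval the trapezoid contributes (Δu_i/2)·[h(u_{i-1}) + h(u_i)].
Sum ≈ 8.11192.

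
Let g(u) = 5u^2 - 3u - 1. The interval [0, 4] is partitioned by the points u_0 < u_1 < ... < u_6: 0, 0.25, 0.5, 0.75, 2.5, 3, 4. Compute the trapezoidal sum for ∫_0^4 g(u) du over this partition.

Subinterval widths: 0.25, 0.25, 0.25, 1.75, 0.5, 1.
g(0) = -1, g(0.25) = -1.4375, g(0.5) = -1.25, g(0.75) = -0.4375, g(2.5) = 22.75, g(3) = 35, g(4) = 67.
On each subinterval the trapezoid contributes (Δu_i/2)·[g(u_{i-1}) + g(u_i)].
Sum = 84.109375.

84.109375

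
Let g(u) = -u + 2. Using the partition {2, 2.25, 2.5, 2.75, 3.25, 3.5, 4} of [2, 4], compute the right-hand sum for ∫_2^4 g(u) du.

-2.375

Subinterval widths: 0.25, 0.25, 0.25, 0.5, 0.25, 0.5.
Right endpoints: 2.25, 2.5, 2.75, 3.25, 3.5, 4.
g(2.25) = -0.25, g(2.5) = -0.5, g(2.75) = -0.75, g(3.25) = -1.25, g(3.5) = -1.5, g(4) = -2.
Sum = Σ Δu_i · g(u_i).
Sum = -2.375.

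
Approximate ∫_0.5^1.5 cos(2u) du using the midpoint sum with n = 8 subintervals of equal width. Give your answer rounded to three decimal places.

-0.351

Δu = (1.5 − 0.5)/8 = 0.125.
Midpoints: 0.5625, 0.6875, 0.8125, 0.9375, 1.0625, 1.1875, 1.3125, 1.4375.
f(0.5625) ≈ 0.431, f(0.6875) ≈ 0.195, f(0.8125) ≈ -0.054, f(0.9375) ≈ -0.300, f(1.0625) ≈ -0.526, f(1.1875) ≈ -0.720, f(1.3125) ≈ -0.870, f(1.4375) ≈ -0.965.
Sum = Δu · [f(0.5625) + f(0.6875) + f(0.8125) + ...].
Sum ≈ -0.351.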